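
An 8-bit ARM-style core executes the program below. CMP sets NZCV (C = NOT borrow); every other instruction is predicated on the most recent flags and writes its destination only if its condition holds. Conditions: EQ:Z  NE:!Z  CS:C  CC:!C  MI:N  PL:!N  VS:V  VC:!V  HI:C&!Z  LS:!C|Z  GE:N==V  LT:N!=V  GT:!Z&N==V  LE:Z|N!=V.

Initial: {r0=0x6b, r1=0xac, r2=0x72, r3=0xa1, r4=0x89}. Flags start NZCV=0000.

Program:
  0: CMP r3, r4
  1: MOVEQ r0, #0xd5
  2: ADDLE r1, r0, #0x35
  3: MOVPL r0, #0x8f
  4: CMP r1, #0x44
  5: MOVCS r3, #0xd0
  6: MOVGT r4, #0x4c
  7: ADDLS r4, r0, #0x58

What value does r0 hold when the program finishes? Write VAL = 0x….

VAL = 0x8f

0: ✓ CMP  NZCV=0010
1: · MOVEQ
2: · ADDLE
3: ✓ MOVPL  r0←0x8f
4: ✓ CMP  NZCV=0011
5: ✓ MOVCS  r3←0xd0
6: · MOVGT
7: · ADDLS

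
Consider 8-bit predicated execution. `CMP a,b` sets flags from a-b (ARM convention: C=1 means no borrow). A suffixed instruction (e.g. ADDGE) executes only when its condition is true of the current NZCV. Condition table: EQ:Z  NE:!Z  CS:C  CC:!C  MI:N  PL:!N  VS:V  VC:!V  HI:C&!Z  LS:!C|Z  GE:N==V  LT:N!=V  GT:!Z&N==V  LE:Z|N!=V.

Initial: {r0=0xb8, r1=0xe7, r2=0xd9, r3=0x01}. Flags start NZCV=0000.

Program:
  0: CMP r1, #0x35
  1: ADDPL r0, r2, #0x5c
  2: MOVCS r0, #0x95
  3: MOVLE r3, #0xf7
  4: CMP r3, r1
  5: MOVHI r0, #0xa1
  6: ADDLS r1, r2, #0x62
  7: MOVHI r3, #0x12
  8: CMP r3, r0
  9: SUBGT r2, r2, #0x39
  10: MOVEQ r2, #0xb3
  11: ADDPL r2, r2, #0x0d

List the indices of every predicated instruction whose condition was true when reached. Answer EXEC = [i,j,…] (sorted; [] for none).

EXEC = [2,3,5,7,9,11]

0: ✓ CMP  NZCV=1010
1: · ADDPL
2: ✓ MOVCS  r0←0x95
3: ✓ MOVLE  r3←0xf7
4: ✓ CMP  NZCV=0010
5: ✓ MOVHI  r0←0xa1
6: · ADDLS
7: ✓ MOVHI  r3←0x12
8: ✓ CMP  NZCV=0000
9: ✓ SUBGT  r2←0xa0
10: · MOVEQ
11: ✓ ADDPL  r2←0xad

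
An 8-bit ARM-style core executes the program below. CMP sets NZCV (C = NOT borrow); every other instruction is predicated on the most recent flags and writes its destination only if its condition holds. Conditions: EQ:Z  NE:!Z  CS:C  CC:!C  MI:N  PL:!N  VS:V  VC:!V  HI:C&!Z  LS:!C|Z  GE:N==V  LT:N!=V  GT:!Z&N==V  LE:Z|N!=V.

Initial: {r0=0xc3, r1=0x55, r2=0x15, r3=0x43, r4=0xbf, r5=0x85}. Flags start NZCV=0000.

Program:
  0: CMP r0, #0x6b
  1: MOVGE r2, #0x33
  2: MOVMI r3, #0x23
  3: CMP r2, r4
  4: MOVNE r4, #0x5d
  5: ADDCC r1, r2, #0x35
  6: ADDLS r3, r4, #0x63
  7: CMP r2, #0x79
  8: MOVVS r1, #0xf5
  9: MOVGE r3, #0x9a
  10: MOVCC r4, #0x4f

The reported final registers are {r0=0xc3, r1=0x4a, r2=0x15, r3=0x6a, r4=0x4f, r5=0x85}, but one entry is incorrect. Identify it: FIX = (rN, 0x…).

[0] flags=0011 → (cmp)
[1] flags=0011 GE?F → skip
[2] flags=0011 MI?F → skip
[3] flags=0000 → (cmp)
[4] flags=0000 NE?T → r4=0x5d
[5] flags=0000 CC?T → r1=0x4a
[6] flags=0000 LS?T → r3=0xc0
[7] flags=1000 → (cmp)
[8] flags=1000 VS?F → skip
[9] flags=1000 GE?F → skip
[10] flags=1000 CC?T → r4=0x4f

FIX = (r3, 0xc0)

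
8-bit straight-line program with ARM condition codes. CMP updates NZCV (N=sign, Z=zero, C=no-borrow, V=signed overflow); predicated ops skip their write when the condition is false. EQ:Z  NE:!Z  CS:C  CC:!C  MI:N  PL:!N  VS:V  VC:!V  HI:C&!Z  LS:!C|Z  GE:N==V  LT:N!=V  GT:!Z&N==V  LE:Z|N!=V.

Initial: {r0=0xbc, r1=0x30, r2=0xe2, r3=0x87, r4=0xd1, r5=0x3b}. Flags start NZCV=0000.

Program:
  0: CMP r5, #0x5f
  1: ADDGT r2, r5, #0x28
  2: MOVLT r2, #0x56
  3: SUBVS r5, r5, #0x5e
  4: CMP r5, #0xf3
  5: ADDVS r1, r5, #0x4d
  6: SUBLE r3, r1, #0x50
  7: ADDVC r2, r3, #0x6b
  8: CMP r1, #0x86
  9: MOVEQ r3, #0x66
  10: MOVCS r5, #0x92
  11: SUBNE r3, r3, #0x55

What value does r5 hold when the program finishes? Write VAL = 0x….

VAL = 0x3b

0: ✓ CMP  NZCV=1000
1: · ADDGT
2: ✓ MOVLT  r2←0x56
3: · SUBVS
4: ✓ CMP  NZCV=0000
5: · ADDVS
6: · SUBLE
7: ✓ ADDVC  r2←0xf2
8: ✓ CMP  NZCV=1001
9: · MOVEQ
10: · MOVCS
11: ✓ SUBNE  r3←0x32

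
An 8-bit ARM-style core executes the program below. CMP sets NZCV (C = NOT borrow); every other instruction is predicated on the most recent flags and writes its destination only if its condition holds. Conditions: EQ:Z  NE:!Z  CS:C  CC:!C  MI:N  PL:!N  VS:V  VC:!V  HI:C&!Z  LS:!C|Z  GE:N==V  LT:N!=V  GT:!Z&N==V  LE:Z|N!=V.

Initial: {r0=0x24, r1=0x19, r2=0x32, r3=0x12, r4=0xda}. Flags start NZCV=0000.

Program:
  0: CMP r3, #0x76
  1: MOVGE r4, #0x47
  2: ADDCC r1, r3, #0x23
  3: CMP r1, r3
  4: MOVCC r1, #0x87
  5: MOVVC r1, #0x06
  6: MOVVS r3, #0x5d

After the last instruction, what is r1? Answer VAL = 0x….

0: ✓ CMP  NZCV=1000
1: · MOVGE
2: ✓ ADDCC  r1←0x35
3: ✓ CMP  NZCV=0010
4: · MOVCC
5: ✓ MOVVC  r1←0x06
6: · MOVVS

VAL = 0x06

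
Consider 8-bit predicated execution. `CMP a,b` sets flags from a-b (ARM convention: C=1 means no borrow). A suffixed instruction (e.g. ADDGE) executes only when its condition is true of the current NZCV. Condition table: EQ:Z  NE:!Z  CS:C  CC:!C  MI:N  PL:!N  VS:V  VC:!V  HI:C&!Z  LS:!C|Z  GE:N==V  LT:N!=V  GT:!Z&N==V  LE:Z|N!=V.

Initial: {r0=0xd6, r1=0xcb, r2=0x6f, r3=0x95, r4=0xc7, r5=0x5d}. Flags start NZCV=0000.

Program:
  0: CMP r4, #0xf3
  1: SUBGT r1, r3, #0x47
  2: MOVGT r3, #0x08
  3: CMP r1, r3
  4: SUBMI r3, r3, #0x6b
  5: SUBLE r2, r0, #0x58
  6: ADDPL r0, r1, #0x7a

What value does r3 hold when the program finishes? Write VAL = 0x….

VAL = 0x95

[0] flags=1000 → (cmp)
[1] flags=1000 GT?F → skip
[2] flags=1000 GT?F → skip
[3] flags=0010 → (cmp)
[4] flags=0010 MI?F → skip
[5] flags=0010 LE?F → skip
[6] flags=0010 PL?T → r0=0x45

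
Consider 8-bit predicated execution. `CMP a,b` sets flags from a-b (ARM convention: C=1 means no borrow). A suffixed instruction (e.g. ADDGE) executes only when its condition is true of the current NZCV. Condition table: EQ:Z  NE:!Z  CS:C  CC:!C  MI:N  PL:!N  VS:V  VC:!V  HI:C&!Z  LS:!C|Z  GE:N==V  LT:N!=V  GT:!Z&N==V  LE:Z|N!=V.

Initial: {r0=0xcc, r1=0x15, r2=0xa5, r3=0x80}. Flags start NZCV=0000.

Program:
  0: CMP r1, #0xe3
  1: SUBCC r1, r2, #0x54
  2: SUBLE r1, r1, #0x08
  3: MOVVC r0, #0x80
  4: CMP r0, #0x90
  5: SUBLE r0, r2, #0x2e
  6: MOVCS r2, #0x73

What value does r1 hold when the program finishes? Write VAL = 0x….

VAL = 0x51

[0] flags=0000 → (cmp)
[1] flags=0000 CC?T → r1=0x51
[2] flags=0000 LE?F → skip
[3] flags=0000 VC?T → r0=0x80
[4] flags=1000 → (cmp)
[5] flags=1000 LE?T → r0=0x77
[6] flags=1000 CS?F → skip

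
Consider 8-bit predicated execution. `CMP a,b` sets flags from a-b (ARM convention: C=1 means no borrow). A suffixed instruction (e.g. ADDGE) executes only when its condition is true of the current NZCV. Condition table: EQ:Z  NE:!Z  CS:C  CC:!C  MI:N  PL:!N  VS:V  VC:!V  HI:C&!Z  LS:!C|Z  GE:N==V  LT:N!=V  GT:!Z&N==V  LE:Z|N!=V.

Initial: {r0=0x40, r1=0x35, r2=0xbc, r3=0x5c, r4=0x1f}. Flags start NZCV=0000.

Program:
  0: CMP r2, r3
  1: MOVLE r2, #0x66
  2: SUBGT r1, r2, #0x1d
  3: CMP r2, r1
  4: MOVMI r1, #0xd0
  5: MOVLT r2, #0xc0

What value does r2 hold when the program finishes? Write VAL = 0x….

VAL = 0x66

[0] flags=0011 → (cmp)
[1] flags=0011 LE?T → r2=0x66
[2] flags=0011 GT?F → skip
[3] flags=0010 → (cmp)
[4] flags=0010 MI?F → skip
[5] flags=0010 LT?F → skip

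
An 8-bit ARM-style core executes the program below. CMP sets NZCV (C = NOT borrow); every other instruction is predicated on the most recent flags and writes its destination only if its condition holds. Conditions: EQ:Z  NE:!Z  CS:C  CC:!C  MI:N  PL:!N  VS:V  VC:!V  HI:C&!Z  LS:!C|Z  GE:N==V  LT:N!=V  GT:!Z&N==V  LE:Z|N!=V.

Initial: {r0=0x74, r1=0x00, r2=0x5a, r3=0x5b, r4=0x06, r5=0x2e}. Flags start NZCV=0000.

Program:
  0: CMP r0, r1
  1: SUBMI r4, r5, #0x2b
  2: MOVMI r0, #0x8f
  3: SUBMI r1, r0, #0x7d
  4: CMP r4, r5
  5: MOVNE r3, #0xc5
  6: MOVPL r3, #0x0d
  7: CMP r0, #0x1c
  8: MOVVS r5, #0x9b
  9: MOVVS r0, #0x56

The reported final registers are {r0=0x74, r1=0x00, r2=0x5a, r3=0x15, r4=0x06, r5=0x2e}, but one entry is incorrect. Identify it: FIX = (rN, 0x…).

FIX = (r3, 0xc5)

0: ✓ CMP  NZCV=0010
1: · SUBMI
2: · MOVMI
3: · SUBMI
4: ✓ CMP  NZCV=1000
5: ✓ MOVNE  r3←0xc5
6: · MOVPL
7: ✓ CMP  NZCV=0010
8: · MOVVS
9: · MOVVS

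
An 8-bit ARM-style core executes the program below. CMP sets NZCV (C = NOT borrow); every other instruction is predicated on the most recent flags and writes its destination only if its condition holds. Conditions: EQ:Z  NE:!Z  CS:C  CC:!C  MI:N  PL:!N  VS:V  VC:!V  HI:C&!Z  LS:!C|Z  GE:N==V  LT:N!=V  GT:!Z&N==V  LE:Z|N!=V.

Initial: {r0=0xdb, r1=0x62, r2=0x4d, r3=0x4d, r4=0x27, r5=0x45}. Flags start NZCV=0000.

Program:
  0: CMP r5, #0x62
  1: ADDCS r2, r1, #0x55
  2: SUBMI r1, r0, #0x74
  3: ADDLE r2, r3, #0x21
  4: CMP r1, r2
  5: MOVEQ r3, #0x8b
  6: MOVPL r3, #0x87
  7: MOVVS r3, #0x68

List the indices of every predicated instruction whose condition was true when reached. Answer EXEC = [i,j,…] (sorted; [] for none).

[0] flags=1000 → (cmp)
[1] flags=1000 CS?F → skip
[2] flags=1000 MI?T → r1=0x67
[3] flags=1000 LE?T → r2=0x6e
[4] flags=1000 → (cmp)
[5] flags=1000 EQ?F → skip
[6] flags=1000 PL?F → skip
[7] flags=1000 VS?F → skip

EXEC = [2,3]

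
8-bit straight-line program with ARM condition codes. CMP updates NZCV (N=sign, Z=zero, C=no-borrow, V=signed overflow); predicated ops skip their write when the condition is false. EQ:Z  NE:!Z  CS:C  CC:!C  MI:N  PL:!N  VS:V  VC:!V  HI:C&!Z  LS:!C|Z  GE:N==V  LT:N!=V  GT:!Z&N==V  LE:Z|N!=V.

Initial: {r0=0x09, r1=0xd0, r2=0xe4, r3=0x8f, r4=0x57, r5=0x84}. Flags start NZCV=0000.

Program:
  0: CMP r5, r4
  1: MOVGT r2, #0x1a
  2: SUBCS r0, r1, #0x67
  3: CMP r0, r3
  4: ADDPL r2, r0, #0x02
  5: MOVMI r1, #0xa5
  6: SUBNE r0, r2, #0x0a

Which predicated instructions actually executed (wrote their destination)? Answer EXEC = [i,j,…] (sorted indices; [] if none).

0: ✓ CMP  NZCV=0011
1: · MOVGT
2: ✓ SUBCS  r0←0x69
3: ✓ CMP  NZCV=1001
4: · ADDPL
5: ✓ MOVMI  r1←0xa5
6: ✓ SUBNE  r0←0xda

EXEC = [2,5,6]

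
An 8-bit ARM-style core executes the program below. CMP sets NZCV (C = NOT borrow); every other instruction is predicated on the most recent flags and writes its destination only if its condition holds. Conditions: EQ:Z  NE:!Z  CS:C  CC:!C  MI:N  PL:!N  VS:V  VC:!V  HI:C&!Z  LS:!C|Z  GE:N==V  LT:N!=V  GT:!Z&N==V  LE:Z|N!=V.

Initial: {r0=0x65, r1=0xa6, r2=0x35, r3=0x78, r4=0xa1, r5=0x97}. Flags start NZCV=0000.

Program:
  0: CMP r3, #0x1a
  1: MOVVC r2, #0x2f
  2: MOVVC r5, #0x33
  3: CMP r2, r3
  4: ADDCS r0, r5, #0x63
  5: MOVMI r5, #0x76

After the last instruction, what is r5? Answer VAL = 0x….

[0] flags=0010 → (cmp)
[1] flags=0010 VC?T → r2=0x2f
[2] flags=0010 VC?T → r5=0x33
[3] flags=1000 → (cmp)
[4] flags=1000 CS?F → skip
[5] flags=1000 MI?T → r5=0x76

VAL = 0x76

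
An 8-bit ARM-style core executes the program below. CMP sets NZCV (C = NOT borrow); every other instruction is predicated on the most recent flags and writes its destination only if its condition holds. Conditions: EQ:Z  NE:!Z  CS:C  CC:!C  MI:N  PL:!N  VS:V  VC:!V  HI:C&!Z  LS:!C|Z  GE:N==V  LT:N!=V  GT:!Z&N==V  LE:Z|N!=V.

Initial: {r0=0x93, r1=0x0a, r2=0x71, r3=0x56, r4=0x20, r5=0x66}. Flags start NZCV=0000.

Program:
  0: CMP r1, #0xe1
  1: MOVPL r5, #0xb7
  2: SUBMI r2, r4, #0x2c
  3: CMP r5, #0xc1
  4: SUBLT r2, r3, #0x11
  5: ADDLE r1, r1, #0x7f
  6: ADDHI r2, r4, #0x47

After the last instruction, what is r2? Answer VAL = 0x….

0: ✓ CMP  NZCV=0000
1: ✓ MOVPL  r5←0xb7
2: · SUBMI
3: ✓ CMP  NZCV=1000
4: ✓ SUBLT  r2←0x45
5: ✓ ADDLE  r1←0x89
6: · ADDHI

VAL = 0x45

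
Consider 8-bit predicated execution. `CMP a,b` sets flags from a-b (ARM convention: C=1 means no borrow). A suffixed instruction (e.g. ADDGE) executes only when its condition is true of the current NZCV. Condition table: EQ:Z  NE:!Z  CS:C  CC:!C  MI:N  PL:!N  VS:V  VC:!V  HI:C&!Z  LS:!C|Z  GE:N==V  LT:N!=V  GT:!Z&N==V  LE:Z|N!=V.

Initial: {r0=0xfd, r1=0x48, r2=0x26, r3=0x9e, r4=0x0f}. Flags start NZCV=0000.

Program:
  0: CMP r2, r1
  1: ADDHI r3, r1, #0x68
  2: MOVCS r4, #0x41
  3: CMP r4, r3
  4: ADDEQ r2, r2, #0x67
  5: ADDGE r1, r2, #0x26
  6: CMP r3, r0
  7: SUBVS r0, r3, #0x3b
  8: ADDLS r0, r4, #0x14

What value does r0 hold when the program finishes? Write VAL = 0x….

VAL = 0x23

0: ✓ CMP  NZCV=1000
1: · ADDHI
2: · MOVCS
3: ✓ CMP  NZCV=0000
4: · ADDEQ
5: ✓ ADDGE  r1←0x4c
6: ✓ CMP  NZCV=1000
7: · SUBVS
8: ✓ ADDLS  r0←0x23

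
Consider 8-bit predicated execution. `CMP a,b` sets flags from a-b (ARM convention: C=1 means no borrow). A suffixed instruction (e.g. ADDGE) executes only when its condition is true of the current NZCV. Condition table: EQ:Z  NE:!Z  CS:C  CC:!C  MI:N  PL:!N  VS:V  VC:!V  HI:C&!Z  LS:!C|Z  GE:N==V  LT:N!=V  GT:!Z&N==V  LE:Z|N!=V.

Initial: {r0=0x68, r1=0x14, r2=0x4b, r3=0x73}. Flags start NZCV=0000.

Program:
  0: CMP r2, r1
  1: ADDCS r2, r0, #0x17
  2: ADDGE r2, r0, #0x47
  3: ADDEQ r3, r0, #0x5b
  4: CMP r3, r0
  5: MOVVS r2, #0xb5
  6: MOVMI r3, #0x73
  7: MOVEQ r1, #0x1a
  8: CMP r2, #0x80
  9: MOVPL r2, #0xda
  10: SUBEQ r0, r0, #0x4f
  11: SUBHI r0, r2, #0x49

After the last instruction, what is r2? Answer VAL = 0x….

[0] flags=0010 → (cmp)
[1] flags=0010 CS?T → r2=0x7f
[2] flags=0010 GE?T → r2=0xaf
[3] flags=0010 EQ?F → skip
[4] flags=0010 → (cmp)
[5] flags=0010 VS?F → skip
[6] flags=0010 MI?F → skip
[7] flags=0010 EQ?F → skip
[8] flags=0010 → (cmp)
[9] flags=0010 PL?T → r2=0xda
[10] flags=0010 EQ?F → skip
[11] flags=0010 HI?T → r0=0x91

VAL = 0xda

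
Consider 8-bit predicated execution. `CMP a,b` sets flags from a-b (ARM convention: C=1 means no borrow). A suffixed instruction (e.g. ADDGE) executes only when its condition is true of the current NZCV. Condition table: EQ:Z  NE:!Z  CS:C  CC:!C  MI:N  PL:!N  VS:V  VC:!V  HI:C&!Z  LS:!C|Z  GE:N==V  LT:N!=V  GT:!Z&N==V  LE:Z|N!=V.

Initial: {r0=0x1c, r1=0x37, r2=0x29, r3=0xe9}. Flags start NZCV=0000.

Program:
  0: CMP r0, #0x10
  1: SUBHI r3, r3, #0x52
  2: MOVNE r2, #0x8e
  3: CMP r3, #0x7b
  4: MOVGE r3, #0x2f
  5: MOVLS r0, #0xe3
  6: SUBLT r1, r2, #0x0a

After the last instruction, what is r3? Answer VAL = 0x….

VAL = 0x97

0: ✓ CMP  NZCV=0010
1: ✓ SUBHI  r3←0x97
2: ✓ MOVNE  r2←0x8e
3: ✓ CMP  NZCV=0011
4: · MOVGE
5: · MOVLS
6: ✓ SUBLT  r1←0x84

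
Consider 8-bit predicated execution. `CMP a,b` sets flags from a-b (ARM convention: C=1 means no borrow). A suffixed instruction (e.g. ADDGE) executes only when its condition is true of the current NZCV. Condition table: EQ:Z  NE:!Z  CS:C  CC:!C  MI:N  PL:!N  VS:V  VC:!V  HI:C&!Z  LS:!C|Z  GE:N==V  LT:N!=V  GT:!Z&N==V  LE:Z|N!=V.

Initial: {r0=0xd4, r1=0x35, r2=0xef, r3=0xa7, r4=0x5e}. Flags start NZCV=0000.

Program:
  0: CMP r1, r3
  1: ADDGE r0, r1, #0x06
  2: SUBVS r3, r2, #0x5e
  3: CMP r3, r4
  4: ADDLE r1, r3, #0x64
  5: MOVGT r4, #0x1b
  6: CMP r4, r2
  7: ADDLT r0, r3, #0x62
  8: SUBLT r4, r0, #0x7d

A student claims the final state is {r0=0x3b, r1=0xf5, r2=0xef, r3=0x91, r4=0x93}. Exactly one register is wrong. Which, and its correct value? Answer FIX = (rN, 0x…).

FIX = (r4, 0x5e)

[0] flags=1001 → (cmp)
[1] flags=1001 GE?T → r0=0x3b
[2] flags=1001 VS?T → r3=0x91
[3] flags=0011 → (cmp)
[4] flags=0011 LE?T → r1=0xf5
[5] flags=0011 GT?F → skip
[6] flags=0000 → (cmp)
[7] flags=0000 LT?F → skip
[8] flags=0000 LT?F → skip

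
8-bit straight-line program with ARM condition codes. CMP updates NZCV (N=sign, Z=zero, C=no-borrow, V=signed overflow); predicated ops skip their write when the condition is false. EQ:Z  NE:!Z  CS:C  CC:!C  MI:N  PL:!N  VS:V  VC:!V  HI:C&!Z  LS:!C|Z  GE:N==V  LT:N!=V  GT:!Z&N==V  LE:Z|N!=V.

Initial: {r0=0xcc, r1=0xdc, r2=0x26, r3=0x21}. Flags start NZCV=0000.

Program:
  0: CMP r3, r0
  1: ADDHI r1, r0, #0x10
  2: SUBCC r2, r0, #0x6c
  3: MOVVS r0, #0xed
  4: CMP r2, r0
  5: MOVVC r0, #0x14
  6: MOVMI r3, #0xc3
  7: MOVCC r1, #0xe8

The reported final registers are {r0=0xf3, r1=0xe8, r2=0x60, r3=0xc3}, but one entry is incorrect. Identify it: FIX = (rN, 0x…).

FIX = (r0, 0xcc)

0: ✓ CMP  NZCV=0000
1: · ADDHI
2: ✓ SUBCC  r2←0x60
3: · MOVVS
4: ✓ CMP  NZCV=1001
5: · MOVVC
6: ✓ MOVMI  r3←0xc3
7: ✓ MOVCC  r1←0xe8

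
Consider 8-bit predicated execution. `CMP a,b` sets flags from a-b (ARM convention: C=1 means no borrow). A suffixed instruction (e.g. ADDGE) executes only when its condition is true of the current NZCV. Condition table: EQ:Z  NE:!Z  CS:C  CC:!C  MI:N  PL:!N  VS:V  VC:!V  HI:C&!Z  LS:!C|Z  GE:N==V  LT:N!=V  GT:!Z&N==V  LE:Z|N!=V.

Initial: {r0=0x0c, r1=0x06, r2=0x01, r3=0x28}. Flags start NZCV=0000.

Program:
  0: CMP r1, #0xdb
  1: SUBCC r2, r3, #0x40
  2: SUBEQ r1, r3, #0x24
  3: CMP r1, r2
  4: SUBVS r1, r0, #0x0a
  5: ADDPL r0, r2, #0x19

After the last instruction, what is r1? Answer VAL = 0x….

VAL = 0x06

0: ✓ CMP  NZCV=0000
1: ✓ SUBCC  r2←0xe8
2: · SUBEQ
3: ✓ CMP  NZCV=0000
4: · SUBVS
5: ✓ ADDPL  r0←0x01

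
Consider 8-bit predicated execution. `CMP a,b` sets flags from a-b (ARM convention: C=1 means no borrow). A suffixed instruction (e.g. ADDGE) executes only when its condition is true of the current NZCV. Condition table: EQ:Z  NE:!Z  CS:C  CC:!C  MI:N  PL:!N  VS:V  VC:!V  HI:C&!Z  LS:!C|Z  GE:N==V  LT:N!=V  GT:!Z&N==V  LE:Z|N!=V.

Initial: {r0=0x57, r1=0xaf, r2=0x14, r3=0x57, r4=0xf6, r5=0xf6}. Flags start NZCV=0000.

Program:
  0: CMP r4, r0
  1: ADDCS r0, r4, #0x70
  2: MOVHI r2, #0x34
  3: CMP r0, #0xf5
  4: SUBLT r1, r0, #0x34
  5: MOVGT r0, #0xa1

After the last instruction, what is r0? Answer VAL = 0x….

VAL = 0xa1

[0] flags=1010 → (cmp)
[1] flags=1010 CS?T → r0=0x66
[2] flags=1010 HI?T → r2=0x34
[3] flags=0000 → (cmp)
[4] flags=0000 LT?F → skip
[5] flags=0000 GT?T → r0=0xa1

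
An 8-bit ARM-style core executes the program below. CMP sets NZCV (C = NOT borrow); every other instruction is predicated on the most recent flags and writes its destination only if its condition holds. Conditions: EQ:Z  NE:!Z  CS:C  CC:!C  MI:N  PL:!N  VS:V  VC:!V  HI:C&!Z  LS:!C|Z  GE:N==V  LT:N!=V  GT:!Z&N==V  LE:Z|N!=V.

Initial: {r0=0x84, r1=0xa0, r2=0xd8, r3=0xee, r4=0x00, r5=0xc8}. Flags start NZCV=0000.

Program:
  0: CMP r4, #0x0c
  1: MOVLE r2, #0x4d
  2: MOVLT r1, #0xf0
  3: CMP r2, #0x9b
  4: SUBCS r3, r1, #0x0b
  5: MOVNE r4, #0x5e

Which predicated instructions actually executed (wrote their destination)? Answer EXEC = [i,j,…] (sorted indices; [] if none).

[0] flags=1000 → (cmp)
[1] flags=1000 LE?T → r2=0x4d
[2] flags=1000 LT?T → r1=0xf0
[3] flags=1001 → (cmp)
[4] flags=1001 CS?F → skip
[5] flags=1001 NE?T → r4=0x5e

EXEC = [1,2,5]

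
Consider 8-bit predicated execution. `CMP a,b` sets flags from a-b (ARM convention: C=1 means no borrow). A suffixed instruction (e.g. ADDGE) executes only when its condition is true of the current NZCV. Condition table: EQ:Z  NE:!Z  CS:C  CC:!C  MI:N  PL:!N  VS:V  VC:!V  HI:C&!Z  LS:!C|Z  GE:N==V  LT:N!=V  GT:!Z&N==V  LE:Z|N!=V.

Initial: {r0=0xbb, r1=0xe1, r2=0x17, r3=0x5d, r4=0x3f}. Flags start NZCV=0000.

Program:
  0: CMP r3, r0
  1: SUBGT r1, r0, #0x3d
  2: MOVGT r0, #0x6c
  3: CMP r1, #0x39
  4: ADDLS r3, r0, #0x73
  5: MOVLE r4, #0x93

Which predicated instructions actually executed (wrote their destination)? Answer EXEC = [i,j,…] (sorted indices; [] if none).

EXEC = [1,2]

0: ✓ CMP  NZCV=1001
1: ✓ SUBGT  r1←0x7e
2: ✓ MOVGT  r0←0x6c
3: ✓ CMP  NZCV=0010
4: · ADDLS
5: · MOVLE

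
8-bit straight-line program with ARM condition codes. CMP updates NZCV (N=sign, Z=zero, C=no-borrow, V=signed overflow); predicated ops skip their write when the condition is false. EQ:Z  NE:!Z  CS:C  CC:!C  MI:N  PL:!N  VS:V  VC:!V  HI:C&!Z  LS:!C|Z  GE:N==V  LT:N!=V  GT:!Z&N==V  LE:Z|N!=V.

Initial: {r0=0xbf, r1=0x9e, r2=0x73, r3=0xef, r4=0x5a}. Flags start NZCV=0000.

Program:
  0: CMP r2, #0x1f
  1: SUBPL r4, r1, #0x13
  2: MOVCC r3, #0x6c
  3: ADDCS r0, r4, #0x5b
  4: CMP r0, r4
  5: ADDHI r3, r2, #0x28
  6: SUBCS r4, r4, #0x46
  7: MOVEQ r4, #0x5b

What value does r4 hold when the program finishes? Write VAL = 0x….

[0] flags=0010 → (cmp)
[1] flags=0010 PL?T → r4=0x8b
[2] flags=0010 CC?F → skip
[3] flags=0010 CS?T → r0=0xe6
[4] flags=0010 → (cmp)
[5] flags=0010 HI?T → r3=0x9b
[6] flags=0010 CS?T → r4=0x45
[7] flags=0010 EQ?F → skip

VAL = 0x45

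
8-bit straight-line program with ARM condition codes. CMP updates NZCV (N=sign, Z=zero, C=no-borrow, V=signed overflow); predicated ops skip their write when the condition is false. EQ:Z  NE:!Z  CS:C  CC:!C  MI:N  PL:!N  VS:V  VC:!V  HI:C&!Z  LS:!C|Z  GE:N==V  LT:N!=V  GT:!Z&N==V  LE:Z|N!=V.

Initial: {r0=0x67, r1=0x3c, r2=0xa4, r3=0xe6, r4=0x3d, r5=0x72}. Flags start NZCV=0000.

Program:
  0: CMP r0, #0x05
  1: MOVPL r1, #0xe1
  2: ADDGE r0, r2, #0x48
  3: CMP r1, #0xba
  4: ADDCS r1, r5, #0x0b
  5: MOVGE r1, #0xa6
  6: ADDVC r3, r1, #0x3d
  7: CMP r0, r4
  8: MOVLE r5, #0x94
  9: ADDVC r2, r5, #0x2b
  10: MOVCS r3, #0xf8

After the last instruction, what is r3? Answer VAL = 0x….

VAL = 0xf8

[0] flags=0010 → (cmp)
[1] flags=0010 PL?T → r1=0xe1
[2] flags=0010 GE?T → r0=0xec
[3] flags=0010 → (cmp)
[4] flags=0010 CS?T → r1=0x7d
[5] flags=0010 GE?T → r1=0xa6
[6] flags=0010 VC?T → r3=0xe3
[7] flags=1010 → (cmp)
[8] flags=1010 LE?T → r5=0x94
[9] flags=1010 VC?T → r2=0xbf
[10] flags=1010 CS?T → r3=0xf8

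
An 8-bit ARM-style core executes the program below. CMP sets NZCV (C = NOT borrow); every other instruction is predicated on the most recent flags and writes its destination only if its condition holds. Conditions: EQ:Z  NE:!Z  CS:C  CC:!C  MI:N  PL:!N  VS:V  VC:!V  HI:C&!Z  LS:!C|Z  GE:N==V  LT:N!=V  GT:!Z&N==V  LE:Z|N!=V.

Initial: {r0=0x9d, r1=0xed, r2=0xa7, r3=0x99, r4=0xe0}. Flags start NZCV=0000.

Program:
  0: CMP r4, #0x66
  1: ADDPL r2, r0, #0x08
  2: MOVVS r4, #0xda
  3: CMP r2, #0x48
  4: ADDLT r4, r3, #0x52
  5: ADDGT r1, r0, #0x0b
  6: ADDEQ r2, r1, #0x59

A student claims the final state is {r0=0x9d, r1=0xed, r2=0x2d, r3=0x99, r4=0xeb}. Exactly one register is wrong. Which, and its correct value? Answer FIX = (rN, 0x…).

[0] flags=0011 → (cmp)
[1] flags=0011 PL?T → r2=0xa5
[2] flags=0011 VS?T → r4=0xda
[3] flags=0011 → (cmp)
[4] flags=0011 LT?T → r4=0xeb
[5] flags=0011 GT?F → skip
[6] flags=0011 EQ?F → skip

FIX = (r2, 0xa5)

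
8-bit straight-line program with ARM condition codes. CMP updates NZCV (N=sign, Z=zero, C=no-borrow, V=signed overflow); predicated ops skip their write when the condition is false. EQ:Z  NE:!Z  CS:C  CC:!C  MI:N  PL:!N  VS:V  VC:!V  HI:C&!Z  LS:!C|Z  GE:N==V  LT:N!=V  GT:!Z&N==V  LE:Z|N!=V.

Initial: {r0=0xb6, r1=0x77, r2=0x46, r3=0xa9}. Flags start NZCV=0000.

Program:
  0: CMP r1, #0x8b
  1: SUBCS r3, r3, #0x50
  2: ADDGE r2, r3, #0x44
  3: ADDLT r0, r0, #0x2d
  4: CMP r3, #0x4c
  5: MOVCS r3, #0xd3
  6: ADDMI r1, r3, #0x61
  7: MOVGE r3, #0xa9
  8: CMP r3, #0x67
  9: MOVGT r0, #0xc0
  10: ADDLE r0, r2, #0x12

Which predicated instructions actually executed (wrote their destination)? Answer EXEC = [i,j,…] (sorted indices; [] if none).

0: ✓ CMP  NZCV=1001
1: · SUBCS
2: ✓ ADDGE  r2←0xed
3: · ADDLT
4: ✓ CMP  NZCV=0011
5: ✓ MOVCS  r3←0xd3
6: · ADDMI
7: · MOVGE
8: ✓ CMP  NZCV=0011
9: · MOVGT
10: ✓ ADDLE  r0←0xff

EXEC = [2,5,10]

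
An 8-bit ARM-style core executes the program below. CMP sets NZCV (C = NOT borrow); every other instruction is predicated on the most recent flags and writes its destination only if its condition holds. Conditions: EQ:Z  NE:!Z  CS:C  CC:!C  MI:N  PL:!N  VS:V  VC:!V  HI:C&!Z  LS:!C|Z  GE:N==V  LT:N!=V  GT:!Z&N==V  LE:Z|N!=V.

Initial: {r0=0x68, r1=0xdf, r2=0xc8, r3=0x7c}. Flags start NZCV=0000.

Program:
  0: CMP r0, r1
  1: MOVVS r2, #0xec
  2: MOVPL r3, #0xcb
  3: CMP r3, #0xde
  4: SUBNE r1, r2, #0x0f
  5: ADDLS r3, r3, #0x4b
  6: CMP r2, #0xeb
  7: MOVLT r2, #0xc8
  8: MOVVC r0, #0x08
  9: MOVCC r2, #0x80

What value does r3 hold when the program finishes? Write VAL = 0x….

0: ✓ CMP  NZCV=1001
1: ✓ MOVVS  r2←0xec
2: · MOVPL
3: ✓ CMP  NZCV=1001
4: ✓ SUBNE  r1←0xdd
5: ✓ ADDLS  r3←0xc7
6: ✓ CMP  NZCV=0010
7: · MOVLT
8: ✓ MOVVC  r0←0x08
9: · MOVCC

VAL = 0xc7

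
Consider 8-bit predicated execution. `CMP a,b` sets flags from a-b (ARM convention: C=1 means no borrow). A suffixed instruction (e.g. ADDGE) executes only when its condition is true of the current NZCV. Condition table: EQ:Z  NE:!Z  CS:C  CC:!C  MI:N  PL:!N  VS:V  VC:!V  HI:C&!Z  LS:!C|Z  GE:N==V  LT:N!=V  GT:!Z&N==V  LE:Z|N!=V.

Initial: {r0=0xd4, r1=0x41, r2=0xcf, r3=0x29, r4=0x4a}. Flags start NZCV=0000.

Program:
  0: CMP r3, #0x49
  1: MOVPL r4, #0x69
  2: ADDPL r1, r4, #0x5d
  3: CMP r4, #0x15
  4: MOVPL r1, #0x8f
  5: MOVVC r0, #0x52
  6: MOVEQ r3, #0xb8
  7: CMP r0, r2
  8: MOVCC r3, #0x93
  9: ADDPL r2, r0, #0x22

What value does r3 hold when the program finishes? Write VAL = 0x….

VAL = 0x93

0: ✓ CMP  NZCV=1000
1: · MOVPL
2: · ADDPL
3: ✓ CMP  NZCV=0010
4: ✓ MOVPL  r1←0x8f
5: ✓ MOVVC  r0←0x52
6: · MOVEQ
7: ✓ CMP  NZCV=1001
8: ✓ MOVCC  r3←0x93
9: · ADDPL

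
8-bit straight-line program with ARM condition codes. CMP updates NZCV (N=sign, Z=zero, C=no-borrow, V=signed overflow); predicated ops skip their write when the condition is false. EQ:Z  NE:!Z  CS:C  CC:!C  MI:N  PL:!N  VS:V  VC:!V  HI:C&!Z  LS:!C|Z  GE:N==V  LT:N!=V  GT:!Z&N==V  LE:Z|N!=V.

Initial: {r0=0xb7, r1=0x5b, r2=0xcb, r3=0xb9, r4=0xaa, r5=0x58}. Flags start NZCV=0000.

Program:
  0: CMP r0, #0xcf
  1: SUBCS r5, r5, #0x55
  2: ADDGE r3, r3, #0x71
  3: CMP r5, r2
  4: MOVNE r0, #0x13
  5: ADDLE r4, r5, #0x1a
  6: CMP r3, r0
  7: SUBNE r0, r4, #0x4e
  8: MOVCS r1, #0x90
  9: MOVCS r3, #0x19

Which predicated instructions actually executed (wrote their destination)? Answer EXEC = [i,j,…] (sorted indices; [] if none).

0: ✓ CMP  NZCV=1000
1: · SUBCS
2: · ADDGE
3: ✓ CMP  NZCV=1001
4: ✓ MOVNE  r0←0x13
5: · ADDLE
6: ✓ CMP  NZCV=1010
7: ✓ SUBNE  r0←0x5c
8: ✓ MOVCS  r1←0x90
9: ✓ MOVCS  r3←0x19

EXEC = [4,7,8,9]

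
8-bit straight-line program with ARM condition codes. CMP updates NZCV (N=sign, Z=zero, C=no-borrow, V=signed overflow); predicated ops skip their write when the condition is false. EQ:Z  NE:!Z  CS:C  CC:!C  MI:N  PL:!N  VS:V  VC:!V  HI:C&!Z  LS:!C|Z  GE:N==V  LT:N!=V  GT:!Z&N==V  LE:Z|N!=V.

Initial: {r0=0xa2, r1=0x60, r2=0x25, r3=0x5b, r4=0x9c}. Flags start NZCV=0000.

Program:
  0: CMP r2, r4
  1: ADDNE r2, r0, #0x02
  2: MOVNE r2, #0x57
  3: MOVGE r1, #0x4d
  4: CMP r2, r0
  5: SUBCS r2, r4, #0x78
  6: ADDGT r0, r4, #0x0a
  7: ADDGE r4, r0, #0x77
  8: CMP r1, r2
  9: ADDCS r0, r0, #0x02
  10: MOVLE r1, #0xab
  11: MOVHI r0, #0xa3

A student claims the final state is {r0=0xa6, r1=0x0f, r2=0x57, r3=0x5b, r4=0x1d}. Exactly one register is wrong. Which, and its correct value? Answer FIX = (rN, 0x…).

FIX = (r1, 0xab)

[0] flags=1001 → (cmp)
[1] flags=1001 NE?T → r2=0xa4
[2] flags=1001 NE?T → r2=0x57
[3] flags=1001 GE?T → r1=0x4d
[4] flags=1001 → (cmp)
[5] flags=1001 CS?F → skip
[6] flags=1001 GT?T → r0=0xa6
[7] flags=1001 GE?T → r4=0x1d
[8] flags=1000 → (cmp)
[9] flags=1000 CS?F → skip
[10] flags=1000 LE?T → r1=0xab
[11] flags=1000 HI?F → skip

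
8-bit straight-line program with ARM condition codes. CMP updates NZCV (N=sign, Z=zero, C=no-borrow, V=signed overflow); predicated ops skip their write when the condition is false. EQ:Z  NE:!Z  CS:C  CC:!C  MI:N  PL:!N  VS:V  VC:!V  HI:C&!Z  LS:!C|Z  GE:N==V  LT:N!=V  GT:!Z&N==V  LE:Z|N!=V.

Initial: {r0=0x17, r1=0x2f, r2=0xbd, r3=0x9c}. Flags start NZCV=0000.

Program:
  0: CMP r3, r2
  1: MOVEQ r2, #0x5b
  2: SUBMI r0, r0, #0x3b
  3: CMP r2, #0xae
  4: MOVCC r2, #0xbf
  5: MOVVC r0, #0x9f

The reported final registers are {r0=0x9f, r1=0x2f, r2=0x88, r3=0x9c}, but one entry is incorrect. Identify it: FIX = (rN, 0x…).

FIX = (r2, 0xbd)

[0] flags=1000 → (cmp)
[1] flags=1000 EQ?F → skip
[2] flags=1000 MI?T → r0=0xdc
[3] flags=0010 → (cmp)
[4] flags=0010 CC?F → skip
[5] flags=0010 VC?T → r0=0x9f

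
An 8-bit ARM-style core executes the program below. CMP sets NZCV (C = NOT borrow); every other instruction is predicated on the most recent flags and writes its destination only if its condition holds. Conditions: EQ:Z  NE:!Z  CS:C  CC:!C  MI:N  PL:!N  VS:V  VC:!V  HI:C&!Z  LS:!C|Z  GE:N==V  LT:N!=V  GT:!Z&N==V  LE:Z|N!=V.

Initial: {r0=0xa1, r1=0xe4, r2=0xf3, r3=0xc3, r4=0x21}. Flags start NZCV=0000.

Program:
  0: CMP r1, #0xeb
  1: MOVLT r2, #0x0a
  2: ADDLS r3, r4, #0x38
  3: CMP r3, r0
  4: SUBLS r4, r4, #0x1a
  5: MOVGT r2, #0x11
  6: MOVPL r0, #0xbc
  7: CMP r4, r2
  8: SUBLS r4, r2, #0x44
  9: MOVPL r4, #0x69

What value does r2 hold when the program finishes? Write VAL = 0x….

0: ✓ CMP  NZCV=1000
1: ✓ MOVLT  r2←0x0a
2: ✓ ADDLS  r3←0x59
3: ✓ CMP  NZCV=1001
4: ✓ SUBLS  r4←0x07
5: ✓ MOVGT  r2←0x11
6: · MOVPL
7: ✓ CMP  NZCV=1000
8: ✓ SUBLS  r4←0xcd
9: · MOVPL

VAL = 0x11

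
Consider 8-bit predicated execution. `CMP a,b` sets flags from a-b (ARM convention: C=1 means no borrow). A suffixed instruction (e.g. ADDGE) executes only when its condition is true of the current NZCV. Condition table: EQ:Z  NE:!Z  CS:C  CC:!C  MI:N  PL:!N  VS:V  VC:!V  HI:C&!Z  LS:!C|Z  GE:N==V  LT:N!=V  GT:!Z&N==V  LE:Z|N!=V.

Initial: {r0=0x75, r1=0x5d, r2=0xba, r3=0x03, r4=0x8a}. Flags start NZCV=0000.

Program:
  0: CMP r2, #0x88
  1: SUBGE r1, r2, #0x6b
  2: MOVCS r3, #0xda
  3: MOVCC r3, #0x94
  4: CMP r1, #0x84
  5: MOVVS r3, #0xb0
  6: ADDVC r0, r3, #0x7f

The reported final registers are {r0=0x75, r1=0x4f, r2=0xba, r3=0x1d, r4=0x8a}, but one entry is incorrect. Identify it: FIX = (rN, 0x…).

0: ✓ CMP  NZCV=0010
1: ✓ SUBGE  r1←0x4f
2: ✓ MOVCS  r3←0xda
3: · MOVCC
4: ✓ CMP  NZCV=1001
5: ✓ MOVVS  r3←0xb0
6: · ADDVC

FIX = (r3, 0xb0)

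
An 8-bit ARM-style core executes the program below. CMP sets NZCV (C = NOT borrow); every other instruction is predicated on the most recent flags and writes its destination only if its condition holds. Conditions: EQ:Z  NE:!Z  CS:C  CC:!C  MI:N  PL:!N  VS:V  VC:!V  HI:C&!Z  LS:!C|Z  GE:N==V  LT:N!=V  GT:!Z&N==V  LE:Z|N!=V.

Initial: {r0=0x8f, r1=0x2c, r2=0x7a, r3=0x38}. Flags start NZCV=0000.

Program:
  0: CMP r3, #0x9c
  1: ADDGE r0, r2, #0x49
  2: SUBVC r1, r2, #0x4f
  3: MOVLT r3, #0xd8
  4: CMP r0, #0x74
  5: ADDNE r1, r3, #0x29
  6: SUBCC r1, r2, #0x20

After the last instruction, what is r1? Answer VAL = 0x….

[0] flags=1001 → (cmp)
[1] flags=1001 GE?T → r0=0xc3
[2] flags=1001 VC?F → skip
[3] flags=1001 LT?F → skip
[4] flags=0011 → (cmp)
[5] flags=0011 NE?T → r1=0x61
[6] flags=0011 CC?F → skip

VAL = 0x61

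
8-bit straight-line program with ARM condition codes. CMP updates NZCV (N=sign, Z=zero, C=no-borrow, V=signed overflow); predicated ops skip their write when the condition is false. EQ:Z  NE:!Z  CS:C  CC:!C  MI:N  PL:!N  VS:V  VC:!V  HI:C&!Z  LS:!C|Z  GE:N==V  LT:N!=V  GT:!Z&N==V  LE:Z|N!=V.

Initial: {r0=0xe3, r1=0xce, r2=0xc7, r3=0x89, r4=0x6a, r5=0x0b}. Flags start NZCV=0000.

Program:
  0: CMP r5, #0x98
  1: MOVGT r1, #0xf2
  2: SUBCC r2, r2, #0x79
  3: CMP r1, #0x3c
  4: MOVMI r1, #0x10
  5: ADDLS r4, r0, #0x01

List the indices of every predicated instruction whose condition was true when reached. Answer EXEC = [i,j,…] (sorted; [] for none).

[0] flags=0000 → (cmp)
[1] flags=0000 GT?T → r1=0xf2
[2] flags=0000 CC?T → r2=0x4e
[3] flags=1010 → (cmp)
[4] flags=1010 MI?T → r1=0x10
[5] flags=1010 LS?F → skip

EXEC = [1,2,4]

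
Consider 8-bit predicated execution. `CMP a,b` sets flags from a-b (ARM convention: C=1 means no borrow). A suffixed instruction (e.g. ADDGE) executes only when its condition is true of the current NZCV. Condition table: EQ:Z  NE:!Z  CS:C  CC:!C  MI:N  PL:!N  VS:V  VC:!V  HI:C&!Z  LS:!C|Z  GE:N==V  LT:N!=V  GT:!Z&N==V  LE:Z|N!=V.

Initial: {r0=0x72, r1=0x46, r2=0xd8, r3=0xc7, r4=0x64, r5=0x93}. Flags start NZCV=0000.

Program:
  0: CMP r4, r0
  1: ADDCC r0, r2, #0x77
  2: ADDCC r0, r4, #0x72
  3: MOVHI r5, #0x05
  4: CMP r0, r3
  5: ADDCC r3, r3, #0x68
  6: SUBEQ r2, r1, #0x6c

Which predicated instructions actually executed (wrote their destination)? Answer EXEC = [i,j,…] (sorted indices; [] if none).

[0] flags=1000 → (cmp)
[1] flags=1000 CC?T → r0=0x4f
[2] flags=1000 CC?T → r0=0xd6
[3] flags=1000 HI?F → skip
[4] flags=0010 → (cmp)
[5] flags=0010 CC?F → skip
[6] flags=0010 EQ?F → skip

EXEC = [1,2]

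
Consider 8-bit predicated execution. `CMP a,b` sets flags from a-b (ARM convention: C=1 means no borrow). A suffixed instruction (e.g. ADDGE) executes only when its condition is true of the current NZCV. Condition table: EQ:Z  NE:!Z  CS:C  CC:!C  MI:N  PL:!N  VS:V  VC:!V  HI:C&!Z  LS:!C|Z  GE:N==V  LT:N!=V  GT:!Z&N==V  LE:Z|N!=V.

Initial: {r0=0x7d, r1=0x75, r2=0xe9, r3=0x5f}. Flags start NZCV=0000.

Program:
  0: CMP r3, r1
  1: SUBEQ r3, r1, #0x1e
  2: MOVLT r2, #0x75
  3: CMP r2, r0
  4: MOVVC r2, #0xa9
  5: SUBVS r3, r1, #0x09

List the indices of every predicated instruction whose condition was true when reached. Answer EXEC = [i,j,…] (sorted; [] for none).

EXEC = [2,4]

0: ✓ CMP  NZCV=1000
1: · SUBEQ
2: ✓ MOVLT  r2←0x75
3: ✓ CMP  NZCV=1000
4: ✓ MOVVC  r2←0xa9
5: · SUBVS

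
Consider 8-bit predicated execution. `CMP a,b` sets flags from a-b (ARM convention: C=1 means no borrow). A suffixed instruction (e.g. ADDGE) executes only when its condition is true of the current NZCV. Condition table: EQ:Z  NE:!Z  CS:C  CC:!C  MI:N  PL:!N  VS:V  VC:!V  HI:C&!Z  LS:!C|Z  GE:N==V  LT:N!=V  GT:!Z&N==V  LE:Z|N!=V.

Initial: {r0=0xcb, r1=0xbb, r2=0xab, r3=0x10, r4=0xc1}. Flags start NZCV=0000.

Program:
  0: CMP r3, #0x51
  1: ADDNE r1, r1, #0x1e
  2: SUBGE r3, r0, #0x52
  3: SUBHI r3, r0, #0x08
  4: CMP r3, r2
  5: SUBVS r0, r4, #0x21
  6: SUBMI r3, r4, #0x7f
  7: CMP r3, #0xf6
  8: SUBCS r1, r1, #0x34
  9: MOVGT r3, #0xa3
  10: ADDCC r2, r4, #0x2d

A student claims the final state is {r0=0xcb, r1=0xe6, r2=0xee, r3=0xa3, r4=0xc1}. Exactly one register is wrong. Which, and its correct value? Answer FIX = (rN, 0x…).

[0] flags=1000 → (cmp)
[1] flags=1000 NE?T → r1=0xd9
[2] flags=1000 GE?F → skip
[3] flags=1000 HI?F → skip
[4] flags=0000 → (cmp)
[5] flags=0000 VS?F → skip
[6] flags=0000 MI?F → skip
[7] flags=0000 → (cmp)
[8] flags=0000 CS?F → skip
[9] flags=0000 GT?T → r3=0xa3
[10] flags=0000 CC?T → r2=0xee

FIX = (r1, 0xd9)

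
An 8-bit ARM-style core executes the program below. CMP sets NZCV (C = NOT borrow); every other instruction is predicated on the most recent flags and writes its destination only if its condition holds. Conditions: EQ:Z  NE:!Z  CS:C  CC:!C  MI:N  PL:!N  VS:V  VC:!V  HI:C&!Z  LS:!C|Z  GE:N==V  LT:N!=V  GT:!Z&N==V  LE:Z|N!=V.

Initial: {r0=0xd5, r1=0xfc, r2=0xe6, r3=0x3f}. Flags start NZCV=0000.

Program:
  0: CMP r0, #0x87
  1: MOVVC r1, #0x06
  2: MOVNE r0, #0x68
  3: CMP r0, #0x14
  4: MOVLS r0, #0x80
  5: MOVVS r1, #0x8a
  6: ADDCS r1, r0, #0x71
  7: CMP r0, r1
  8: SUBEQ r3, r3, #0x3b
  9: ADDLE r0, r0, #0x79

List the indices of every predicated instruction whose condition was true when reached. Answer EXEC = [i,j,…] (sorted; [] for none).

0: ✓ CMP  NZCV=0010
1: ✓ MOVVC  r1←0x06
2: ✓ MOVNE  r0←0x68
3: ✓ CMP  NZCV=0010
4: · MOVLS
5: · MOVVS
6: ✓ ADDCS  r1←0xd9
7: ✓ CMP  NZCV=1001
8: · SUBEQ
9: · ADDLE

EXEC = [1,2,6]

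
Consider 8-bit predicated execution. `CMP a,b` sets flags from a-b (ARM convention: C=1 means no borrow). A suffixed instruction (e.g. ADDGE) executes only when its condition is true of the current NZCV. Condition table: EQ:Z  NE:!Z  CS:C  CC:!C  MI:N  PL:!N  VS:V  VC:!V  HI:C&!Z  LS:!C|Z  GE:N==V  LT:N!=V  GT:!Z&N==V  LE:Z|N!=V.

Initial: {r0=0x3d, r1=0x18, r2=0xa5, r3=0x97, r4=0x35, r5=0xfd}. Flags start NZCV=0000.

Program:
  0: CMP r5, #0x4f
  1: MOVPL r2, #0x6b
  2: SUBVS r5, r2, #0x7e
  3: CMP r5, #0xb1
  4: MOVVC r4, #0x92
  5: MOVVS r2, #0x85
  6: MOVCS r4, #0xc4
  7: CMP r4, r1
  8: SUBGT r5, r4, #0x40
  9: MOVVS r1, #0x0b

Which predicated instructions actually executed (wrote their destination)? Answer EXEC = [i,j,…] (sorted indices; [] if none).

EXEC = [4,6]

[0] flags=1010 → (cmp)
[1] flags=1010 PL?F → skip
[2] flags=1010 VS?F → skip
[3] flags=0010 → (cmp)
[4] flags=0010 VC?T → r4=0x92
[5] flags=0010 VS?F → skip
[6] flags=0010 CS?T → r4=0xc4
[7] flags=1010 → (cmp)
[8] flags=1010 GT?F → skip
[9] flags=1010 VS?F → skip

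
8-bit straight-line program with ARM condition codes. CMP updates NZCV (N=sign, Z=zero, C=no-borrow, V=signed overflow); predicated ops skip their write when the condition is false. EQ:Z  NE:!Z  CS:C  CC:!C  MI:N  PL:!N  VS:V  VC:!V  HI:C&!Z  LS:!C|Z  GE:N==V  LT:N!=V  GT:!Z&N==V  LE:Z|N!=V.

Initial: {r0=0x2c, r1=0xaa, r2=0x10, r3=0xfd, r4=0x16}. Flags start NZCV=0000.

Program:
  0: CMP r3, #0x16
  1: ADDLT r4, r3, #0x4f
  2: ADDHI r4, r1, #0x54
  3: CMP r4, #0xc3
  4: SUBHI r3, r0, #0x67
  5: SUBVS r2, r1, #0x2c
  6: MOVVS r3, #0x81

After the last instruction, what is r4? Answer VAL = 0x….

0: ✓ CMP  NZCV=1010
1: ✓ ADDLT  r4←0x4c
2: ✓ ADDHI  r4←0xfe
3: ✓ CMP  NZCV=0010
4: ✓ SUBHI  r3←0xc5
5: · SUBVS
6: · MOVVS

VAL = 0xfe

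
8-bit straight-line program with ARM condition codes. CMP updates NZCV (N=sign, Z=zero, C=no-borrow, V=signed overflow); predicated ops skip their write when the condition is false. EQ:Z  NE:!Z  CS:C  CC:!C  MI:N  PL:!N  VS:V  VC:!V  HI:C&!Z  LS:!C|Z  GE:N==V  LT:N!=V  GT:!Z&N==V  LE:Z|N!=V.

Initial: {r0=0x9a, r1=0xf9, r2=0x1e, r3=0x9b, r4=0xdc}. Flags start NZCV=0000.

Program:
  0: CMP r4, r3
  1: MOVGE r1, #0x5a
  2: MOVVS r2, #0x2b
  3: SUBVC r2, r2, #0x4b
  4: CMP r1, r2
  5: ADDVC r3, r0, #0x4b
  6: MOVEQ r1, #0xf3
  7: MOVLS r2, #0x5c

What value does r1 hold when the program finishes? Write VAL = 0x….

0: ✓ CMP  NZCV=0010
1: ✓ MOVGE  r1←0x5a
2: · MOVVS
3: ✓ SUBVC  r2←0xd3
4: ✓ CMP  NZCV=1001
5: · ADDVC
6: · MOVEQ
7: ✓ MOVLS  r2←0x5c

VAL = 0x5a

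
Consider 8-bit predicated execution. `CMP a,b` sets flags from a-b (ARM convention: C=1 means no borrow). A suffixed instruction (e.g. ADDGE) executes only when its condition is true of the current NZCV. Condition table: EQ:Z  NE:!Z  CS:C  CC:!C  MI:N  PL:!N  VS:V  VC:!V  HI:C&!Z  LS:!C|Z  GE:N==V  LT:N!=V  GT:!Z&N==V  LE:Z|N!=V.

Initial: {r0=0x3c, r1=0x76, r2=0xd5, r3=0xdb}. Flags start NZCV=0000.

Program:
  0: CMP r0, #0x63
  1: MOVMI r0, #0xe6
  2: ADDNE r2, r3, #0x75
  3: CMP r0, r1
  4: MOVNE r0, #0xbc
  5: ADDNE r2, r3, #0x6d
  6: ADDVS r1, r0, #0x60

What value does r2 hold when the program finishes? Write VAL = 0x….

VAL = 0x48

0: ✓ CMP  NZCV=1000
1: ✓ MOVMI  r0←0xe6
2: ✓ ADDNE  r2←0x50
3: ✓ CMP  NZCV=0011
4: ✓ MOVNE  r0←0xbc
5: ✓ ADDNE  r2←0x48
6: ✓ ADDVS  r1←0x1c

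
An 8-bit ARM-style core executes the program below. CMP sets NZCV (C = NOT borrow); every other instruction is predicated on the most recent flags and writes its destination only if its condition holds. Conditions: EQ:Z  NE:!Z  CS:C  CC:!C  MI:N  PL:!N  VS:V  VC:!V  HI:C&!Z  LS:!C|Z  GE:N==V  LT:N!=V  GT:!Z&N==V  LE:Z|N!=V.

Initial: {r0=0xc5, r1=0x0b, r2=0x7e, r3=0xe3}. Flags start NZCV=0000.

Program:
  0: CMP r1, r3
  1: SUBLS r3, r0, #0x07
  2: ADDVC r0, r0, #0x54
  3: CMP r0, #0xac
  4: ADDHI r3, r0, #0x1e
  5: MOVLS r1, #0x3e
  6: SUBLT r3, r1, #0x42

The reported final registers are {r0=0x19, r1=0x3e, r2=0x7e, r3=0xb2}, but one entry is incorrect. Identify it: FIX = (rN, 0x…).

[0] flags=0000 → (cmp)
[1] flags=0000 LS?T → r3=0xbe
[2] flags=0000 VC?T → r0=0x19
[3] flags=0000 → (cmp)
[4] flags=0000 HI?F → skip
[5] flags=0000 LS?T → r1=0x3e
[6] flags=0000 LT?F → skip

FIX = (r3, 0xbe)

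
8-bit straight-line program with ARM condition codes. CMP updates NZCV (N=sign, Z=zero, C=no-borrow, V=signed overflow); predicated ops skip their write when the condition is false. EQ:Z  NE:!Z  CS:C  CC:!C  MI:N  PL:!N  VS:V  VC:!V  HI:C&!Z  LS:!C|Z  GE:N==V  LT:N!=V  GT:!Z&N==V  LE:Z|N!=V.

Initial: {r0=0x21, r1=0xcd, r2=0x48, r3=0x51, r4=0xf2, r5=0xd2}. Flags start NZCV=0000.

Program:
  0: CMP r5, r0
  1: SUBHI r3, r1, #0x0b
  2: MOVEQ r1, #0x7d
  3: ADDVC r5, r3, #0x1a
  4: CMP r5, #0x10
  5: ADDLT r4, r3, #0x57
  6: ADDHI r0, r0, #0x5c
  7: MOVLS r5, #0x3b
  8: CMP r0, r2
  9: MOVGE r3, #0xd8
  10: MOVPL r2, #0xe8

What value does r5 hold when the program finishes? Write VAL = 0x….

0: ✓ CMP  NZCV=1010
1: ✓ SUBHI  r3←0xc2
2: · MOVEQ
3: ✓ ADDVC  r5←0xdc
4: ✓ CMP  NZCV=1010
5: ✓ ADDLT  r4←0x19
6: ✓ ADDHI  r0←0x7d
7: · MOVLS
8: ✓ CMP  NZCV=0010
9: ✓ MOVGE  r3←0xd8
10: ✓ MOVPL  r2←0xe8

VAL = 0xdc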